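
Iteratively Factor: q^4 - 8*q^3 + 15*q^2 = (q - 5)*(q^3 - 3*q^2) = q*(q - 5)*(q^2 - 3*q) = q^2*(q - 5)*(q - 3)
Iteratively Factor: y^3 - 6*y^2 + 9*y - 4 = (y - 1)*(y^2 - 5*y + 4) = (y - 4)*(y - 1)*(y - 1)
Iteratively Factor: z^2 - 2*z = (z - 2)*(z)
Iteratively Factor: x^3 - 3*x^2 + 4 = (x + 1)*(x^2 - 4*x + 4) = (x - 2)*(x + 1)*(x - 2)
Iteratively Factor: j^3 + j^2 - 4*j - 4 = (j + 1)*(j^2 - 4) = (j + 1)*(j + 2)*(j - 2)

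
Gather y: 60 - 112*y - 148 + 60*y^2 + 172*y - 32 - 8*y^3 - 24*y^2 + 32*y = -8*y^3 + 36*y^2 + 92*y - 120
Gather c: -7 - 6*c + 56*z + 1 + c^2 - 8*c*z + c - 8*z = c^2 + c*(-8*z - 5) + 48*z - 6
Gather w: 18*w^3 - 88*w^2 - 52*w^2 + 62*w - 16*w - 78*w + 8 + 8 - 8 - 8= 18*w^3 - 140*w^2 - 32*w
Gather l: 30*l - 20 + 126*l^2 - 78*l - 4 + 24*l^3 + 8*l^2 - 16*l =24*l^3 + 134*l^2 - 64*l - 24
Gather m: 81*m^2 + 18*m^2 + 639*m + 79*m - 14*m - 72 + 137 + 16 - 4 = 99*m^2 + 704*m + 77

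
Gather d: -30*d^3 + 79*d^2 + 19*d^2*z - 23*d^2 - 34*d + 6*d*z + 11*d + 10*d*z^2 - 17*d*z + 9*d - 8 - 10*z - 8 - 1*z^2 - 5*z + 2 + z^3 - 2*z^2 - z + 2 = -30*d^3 + d^2*(19*z + 56) + d*(10*z^2 - 11*z - 14) + z^3 - 3*z^2 - 16*z - 12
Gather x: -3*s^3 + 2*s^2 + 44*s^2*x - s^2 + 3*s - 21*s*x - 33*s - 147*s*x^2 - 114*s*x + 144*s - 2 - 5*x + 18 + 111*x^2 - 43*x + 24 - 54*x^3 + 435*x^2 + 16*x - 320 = -3*s^3 + s^2 + 114*s - 54*x^3 + x^2*(546 - 147*s) + x*(44*s^2 - 135*s - 32) - 280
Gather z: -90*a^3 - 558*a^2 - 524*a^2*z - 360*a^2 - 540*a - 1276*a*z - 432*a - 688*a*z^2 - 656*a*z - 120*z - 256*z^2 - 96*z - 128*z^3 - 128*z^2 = -90*a^3 - 918*a^2 - 972*a - 128*z^3 + z^2*(-688*a - 384) + z*(-524*a^2 - 1932*a - 216)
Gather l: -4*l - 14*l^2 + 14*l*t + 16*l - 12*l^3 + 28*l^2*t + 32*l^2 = -12*l^3 + l^2*(28*t + 18) + l*(14*t + 12)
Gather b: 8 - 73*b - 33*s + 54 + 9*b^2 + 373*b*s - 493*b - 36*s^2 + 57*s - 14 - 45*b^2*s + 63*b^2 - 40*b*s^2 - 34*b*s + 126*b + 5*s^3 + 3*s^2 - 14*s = b^2*(72 - 45*s) + b*(-40*s^2 + 339*s - 440) + 5*s^3 - 33*s^2 + 10*s + 48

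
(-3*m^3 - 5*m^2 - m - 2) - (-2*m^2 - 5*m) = -3*m^3 - 3*m^2 + 4*m - 2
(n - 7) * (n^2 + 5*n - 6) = n^3 - 2*n^2 - 41*n + 42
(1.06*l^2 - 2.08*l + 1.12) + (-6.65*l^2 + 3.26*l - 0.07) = -5.59*l^2 + 1.18*l + 1.05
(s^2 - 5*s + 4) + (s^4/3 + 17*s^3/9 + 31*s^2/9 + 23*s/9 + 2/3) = s^4/3 + 17*s^3/9 + 40*s^2/9 - 22*s/9 + 14/3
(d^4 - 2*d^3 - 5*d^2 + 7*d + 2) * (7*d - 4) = 7*d^5 - 18*d^4 - 27*d^3 + 69*d^2 - 14*d - 8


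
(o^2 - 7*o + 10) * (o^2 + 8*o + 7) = o^4 + o^3 - 39*o^2 + 31*o + 70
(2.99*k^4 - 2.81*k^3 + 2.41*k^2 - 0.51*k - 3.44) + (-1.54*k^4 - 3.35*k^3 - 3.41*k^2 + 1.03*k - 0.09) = 1.45*k^4 - 6.16*k^3 - 1.0*k^2 + 0.52*k - 3.53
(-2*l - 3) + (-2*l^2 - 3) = -2*l^2 - 2*l - 6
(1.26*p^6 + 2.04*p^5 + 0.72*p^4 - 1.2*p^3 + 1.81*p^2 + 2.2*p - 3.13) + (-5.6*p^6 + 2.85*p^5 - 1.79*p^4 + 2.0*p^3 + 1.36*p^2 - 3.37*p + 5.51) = -4.34*p^6 + 4.89*p^5 - 1.07*p^4 + 0.8*p^3 + 3.17*p^2 - 1.17*p + 2.38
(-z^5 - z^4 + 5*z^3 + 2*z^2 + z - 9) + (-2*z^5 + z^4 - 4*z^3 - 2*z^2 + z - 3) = -3*z^5 + z^3 + 2*z - 12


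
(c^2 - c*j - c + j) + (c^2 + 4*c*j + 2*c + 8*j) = 2*c^2 + 3*c*j + c + 9*j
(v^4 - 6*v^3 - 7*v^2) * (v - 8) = v^5 - 14*v^4 + 41*v^3 + 56*v^2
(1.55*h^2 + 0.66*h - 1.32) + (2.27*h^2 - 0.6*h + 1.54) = 3.82*h^2 + 0.0600000000000001*h + 0.22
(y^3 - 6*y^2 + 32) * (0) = 0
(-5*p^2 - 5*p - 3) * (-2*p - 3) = 10*p^3 + 25*p^2 + 21*p + 9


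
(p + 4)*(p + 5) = p^2 + 9*p + 20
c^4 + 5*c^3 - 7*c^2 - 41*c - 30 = (c - 3)*(c + 1)*(c + 2)*(c + 5)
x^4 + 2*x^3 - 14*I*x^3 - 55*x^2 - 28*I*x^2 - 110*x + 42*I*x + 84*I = (x + 2)*(x - 7*I)*(x - 6*I)*(x - I)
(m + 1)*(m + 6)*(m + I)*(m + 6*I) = m^4 + 7*m^3 + 7*I*m^3 + 49*I*m^2 - 42*m + 42*I*m - 36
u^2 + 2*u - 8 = (u - 2)*(u + 4)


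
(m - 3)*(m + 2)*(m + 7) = m^3 + 6*m^2 - 13*m - 42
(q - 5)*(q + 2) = q^2 - 3*q - 10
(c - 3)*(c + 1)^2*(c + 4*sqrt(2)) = c^4 - c^3 + 4*sqrt(2)*c^3 - 4*sqrt(2)*c^2 - 5*c^2 - 20*sqrt(2)*c - 3*c - 12*sqrt(2)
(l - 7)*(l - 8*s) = l^2 - 8*l*s - 7*l + 56*s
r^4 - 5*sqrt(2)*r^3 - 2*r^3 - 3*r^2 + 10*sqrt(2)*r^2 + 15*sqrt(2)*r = r*(r - 3)*(r + 1)*(r - 5*sqrt(2))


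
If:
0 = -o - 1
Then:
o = -1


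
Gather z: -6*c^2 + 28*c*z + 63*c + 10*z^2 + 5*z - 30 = -6*c^2 + 63*c + 10*z^2 + z*(28*c + 5) - 30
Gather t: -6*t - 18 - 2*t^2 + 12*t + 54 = -2*t^2 + 6*t + 36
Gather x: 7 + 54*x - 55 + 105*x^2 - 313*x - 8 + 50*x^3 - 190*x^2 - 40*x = 50*x^3 - 85*x^2 - 299*x - 56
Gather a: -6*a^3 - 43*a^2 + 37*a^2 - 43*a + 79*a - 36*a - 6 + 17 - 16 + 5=-6*a^3 - 6*a^2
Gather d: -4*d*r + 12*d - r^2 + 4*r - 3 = d*(12 - 4*r) - r^2 + 4*r - 3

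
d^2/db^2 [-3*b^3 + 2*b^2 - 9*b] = 4 - 18*b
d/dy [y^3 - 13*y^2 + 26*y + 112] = 3*y^2 - 26*y + 26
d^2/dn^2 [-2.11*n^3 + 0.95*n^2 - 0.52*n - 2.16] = 1.9 - 12.66*n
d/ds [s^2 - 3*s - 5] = 2*s - 3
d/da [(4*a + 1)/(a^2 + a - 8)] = (4*a^2 + 4*a - (2*a + 1)*(4*a + 1) - 32)/(a^2 + a - 8)^2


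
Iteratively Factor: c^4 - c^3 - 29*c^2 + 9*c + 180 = (c - 5)*(c^3 + 4*c^2 - 9*c - 36) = (c - 5)*(c + 3)*(c^2 + c - 12) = (c - 5)*(c + 3)*(c + 4)*(c - 3)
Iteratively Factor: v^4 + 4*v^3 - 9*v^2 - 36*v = (v)*(v^3 + 4*v^2 - 9*v - 36) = v*(v - 3)*(v^2 + 7*v + 12) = v*(v - 3)*(v + 4)*(v + 3)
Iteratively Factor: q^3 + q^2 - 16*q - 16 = (q + 1)*(q^2 - 16) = (q - 4)*(q + 1)*(q + 4)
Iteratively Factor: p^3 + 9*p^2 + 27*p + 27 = (p + 3)*(p^2 + 6*p + 9) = (p + 3)^2*(p + 3)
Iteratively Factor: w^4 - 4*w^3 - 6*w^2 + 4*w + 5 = (w - 1)*(w^3 - 3*w^2 - 9*w - 5) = (w - 1)*(w + 1)*(w^2 - 4*w - 5) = (w - 1)*(w + 1)^2*(w - 5)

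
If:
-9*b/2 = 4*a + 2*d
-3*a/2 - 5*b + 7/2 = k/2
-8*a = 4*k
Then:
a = -k/2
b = k/20 + 7/10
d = 71*k/80 - 63/40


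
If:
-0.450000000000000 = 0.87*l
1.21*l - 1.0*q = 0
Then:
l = -0.52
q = -0.63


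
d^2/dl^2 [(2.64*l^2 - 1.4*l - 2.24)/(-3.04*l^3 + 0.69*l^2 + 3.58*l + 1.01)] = (-48.7956480000001*l^6 + 77.62944*l^5 + 58.4044800000001*l^4 - 143.811272*l^3 - 77.249808*l^2 + 68.611704*l + 38.784992)/(28.094464*l^9 - 19.130112*l^8 - 94.912752*l^7 + 16.725891*l^6 + 124.48371*l^5 + 37.979661*l^4 - 51.548812*l^3 - 40.945299*l^2 - 10.955874*l - 1.030301)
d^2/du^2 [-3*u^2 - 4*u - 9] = -6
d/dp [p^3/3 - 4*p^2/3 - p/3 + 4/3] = p^2 - 8*p/3 - 1/3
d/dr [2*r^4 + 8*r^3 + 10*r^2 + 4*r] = 8*r^3 + 24*r^2 + 20*r + 4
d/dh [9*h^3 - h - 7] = 27*h^2 - 1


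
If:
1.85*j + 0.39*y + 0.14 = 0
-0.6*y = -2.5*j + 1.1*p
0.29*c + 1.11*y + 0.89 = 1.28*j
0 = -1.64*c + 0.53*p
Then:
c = 0.19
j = 0.08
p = 0.60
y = -0.76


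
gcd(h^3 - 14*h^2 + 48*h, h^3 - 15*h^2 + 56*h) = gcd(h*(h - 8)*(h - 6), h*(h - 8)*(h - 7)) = h^2 - 8*h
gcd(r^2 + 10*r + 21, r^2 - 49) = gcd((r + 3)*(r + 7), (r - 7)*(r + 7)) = r + 7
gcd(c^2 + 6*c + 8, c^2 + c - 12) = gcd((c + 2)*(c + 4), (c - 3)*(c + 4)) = c + 4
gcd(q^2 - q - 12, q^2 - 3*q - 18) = q + 3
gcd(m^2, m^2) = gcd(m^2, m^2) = m^2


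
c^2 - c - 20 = (c - 5)*(c + 4)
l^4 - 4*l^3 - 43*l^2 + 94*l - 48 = (l - 8)*(l - 1)^2*(l + 6)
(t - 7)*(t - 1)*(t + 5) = t^3 - 3*t^2 - 33*t + 35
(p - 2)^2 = p^2 - 4*p + 4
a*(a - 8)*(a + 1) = a^3 - 7*a^2 - 8*a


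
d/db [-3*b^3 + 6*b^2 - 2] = 3*b*(4 - 3*b)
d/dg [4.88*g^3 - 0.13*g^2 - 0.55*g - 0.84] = 14.64*g^2 - 0.26*g - 0.55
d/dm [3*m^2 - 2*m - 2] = 6*m - 2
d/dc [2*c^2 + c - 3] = 4*c + 1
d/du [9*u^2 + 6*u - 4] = 18*u + 6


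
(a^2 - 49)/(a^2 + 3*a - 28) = (a - 7)/(a - 4)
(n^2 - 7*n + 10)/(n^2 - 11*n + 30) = (n - 2)/(n - 6)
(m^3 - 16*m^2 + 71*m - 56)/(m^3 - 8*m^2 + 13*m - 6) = (m^2 - 15*m + 56)/(m^2 - 7*m + 6)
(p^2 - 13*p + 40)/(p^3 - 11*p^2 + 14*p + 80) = 1/(p + 2)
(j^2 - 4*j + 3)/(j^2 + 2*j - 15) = (j - 1)/(j + 5)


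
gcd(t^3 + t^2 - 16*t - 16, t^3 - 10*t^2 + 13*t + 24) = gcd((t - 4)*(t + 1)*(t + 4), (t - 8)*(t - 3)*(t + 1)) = t + 1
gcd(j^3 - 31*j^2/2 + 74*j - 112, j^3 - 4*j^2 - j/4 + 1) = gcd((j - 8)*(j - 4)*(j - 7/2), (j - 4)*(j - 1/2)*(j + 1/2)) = j - 4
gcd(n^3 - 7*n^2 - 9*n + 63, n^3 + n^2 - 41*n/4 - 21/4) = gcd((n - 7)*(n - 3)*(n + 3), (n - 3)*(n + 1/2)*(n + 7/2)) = n - 3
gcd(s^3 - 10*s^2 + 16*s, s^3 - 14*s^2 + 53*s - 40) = s - 8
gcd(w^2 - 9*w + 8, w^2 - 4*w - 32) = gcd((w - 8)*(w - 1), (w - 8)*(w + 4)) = w - 8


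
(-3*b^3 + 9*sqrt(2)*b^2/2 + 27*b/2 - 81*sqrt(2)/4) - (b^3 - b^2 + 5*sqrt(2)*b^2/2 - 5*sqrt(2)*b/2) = -4*b^3 + b^2 + 2*sqrt(2)*b^2 + 5*sqrt(2)*b/2 + 27*b/2 - 81*sqrt(2)/4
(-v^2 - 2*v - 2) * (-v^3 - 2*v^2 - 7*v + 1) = v^5 + 4*v^4 + 13*v^3 + 17*v^2 + 12*v - 2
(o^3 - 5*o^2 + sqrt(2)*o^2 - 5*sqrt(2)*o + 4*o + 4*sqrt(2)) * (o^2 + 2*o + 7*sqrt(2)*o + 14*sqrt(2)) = o^5 - 3*o^4 + 8*sqrt(2)*o^4 - 24*sqrt(2)*o^3 + 8*o^3 - 48*sqrt(2)*o^2 - 34*o^2 - 84*o + 64*sqrt(2)*o + 112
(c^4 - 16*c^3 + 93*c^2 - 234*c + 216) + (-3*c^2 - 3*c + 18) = c^4 - 16*c^3 + 90*c^2 - 237*c + 234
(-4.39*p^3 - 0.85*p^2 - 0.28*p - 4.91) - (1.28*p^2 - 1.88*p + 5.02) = -4.39*p^3 - 2.13*p^2 + 1.6*p - 9.93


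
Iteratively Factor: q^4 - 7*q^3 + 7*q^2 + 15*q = (q - 3)*(q^3 - 4*q^2 - 5*q) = q*(q - 3)*(q^2 - 4*q - 5) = q*(q - 5)*(q - 3)*(q + 1)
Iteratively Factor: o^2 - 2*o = (o - 2)*(o)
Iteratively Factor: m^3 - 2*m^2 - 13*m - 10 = (m + 2)*(m^2 - 4*m - 5) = (m + 1)*(m + 2)*(m - 5)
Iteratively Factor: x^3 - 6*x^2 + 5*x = (x - 5)*(x^2 - x) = x*(x - 5)*(x - 1)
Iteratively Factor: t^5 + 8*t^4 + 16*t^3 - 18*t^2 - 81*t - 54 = (t + 3)*(t^4 + 5*t^3 + t^2 - 21*t - 18) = (t + 1)*(t + 3)*(t^3 + 4*t^2 - 3*t - 18) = (t - 2)*(t + 1)*(t + 3)*(t^2 + 6*t + 9) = (t - 2)*(t + 1)*(t + 3)^2*(t + 3)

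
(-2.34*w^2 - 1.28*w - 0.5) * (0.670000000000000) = -1.5678*w^2 - 0.8576*w - 0.335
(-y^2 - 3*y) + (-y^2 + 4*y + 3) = -2*y^2 + y + 3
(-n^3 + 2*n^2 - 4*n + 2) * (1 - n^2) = n^5 - 2*n^4 + 3*n^3 - 4*n + 2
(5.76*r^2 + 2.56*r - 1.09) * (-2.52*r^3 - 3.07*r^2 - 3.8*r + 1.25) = -14.5152*r^5 - 24.1344*r^4 - 27.0004*r^3 + 0.818299999999999*r^2 + 7.342*r - 1.3625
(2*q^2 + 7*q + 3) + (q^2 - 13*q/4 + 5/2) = 3*q^2 + 15*q/4 + 11/2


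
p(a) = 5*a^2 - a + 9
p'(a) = 10*a - 1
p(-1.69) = 24.97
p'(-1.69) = -17.90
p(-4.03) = 94.23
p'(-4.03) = -41.30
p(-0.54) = 11.00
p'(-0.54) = -6.40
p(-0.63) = 11.61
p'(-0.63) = -7.30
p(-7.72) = 314.71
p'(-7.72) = -78.20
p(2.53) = 38.47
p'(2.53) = 24.30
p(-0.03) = 9.03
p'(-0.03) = -1.30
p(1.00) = 13.00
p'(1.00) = 9.00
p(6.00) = 183.00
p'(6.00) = 59.00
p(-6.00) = 195.00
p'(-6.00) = -61.00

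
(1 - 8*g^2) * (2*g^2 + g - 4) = -16*g^4 - 8*g^3 + 34*g^2 + g - 4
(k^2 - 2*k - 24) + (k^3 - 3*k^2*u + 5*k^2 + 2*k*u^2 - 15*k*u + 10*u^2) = k^3 - 3*k^2*u + 6*k^2 + 2*k*u^2 - 15*k*u - 2*k + 10*u^2 - 24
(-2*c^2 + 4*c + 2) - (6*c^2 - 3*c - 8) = -8*c^2 + 7*c + 10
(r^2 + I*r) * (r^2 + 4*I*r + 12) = r^4 + 5*I*r^3 + 8*r^2 + 12*I*r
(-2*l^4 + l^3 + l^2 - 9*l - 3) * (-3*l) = 6*l^5 - 3*l^4 - 3*l^3 + 27*l^2 + 9*l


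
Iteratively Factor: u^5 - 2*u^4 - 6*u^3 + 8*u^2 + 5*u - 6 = (u + 1)*(u^4 - 3*u^3 - 3*u^2 + 11*u - 6) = (u - 1)*(u + 1)*(u^3 - 2*u^2 - 5*u + 6) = (u - 3)*(u - 1)*(u + 1)*(u^2 + u - 2) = (u - 3)*(u - 1)*(u + 1)*(u + 2)*(u - 1)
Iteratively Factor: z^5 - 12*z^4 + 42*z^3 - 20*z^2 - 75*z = (z - 3)*(z^4 - 9*z^3 + 15*z^2 + 25*z) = (z - 5)*(z - 3)*(z^3 - 4*z^2 - 5*z) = (z - 5)*(z - 3)*(z + 1)*(z^2 - 5*z) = z*(z - 5)*(z - 3)*(z + 1)*(z - 5)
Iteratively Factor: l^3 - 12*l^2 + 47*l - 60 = (l - 3)*(l^2 - 9*l + 20) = (l - 5)*(l - 3)*(l - 4)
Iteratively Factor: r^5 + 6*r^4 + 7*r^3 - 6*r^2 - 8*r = (r - 1)*(r^4 + 7*r^3 + 14*r^2 + 8*r) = (r - 1)*(r + 2)*(r^3 + 5*r^2 + 4*r) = r*(r - 1)*(r + 2)*(r^2 + 5*r + 4) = r*(r - 1)*(r + 1)*(r + 2)*(r + 4)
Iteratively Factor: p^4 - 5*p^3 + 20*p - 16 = (p + 2)*(p^3 - 7*p^2 + 14*p - 8) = (p - 4)*(p + 2)*(p^2 - 3*p + 2) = (p - 4)*(p - 1)*(p + 2)*(p - 2)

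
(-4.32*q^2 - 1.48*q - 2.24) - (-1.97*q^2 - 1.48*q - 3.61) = 1.37 - 2.35*q^2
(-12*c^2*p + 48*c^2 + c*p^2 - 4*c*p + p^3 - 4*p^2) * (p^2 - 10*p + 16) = -12*c^2*p^3 + 168*c^2*p^2 - 672*c^2*p + 768*c^2 + c*p^4 - 14*c*p^3 + 56*c*p^2 - 64*c*p + p^5 - 14*p^4 + 56*p^3 - 64*p^2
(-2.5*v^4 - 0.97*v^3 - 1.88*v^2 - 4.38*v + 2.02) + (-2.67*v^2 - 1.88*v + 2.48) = -2.5*v^4 - 0.97*v^3 - 4.55*v^2 - 6.26*v + 4.5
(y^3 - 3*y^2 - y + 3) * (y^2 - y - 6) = y^5 - 4*y^4 - 4*y^3 + 22*y^2 + 3*y - 18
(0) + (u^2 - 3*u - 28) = u^2 - 3*u - 28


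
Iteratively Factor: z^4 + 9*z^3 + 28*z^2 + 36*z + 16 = (z + 4)*(z^3 + 5*z^2 + 8*z + 4) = (z + 2)*(z + 4)*(z^2 + 3*z + 2) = (z + 1)*(z + 2)*(z + 4)*(z + 2)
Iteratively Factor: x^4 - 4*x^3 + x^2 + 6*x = (x - 3)*(x^3 - x^2 - 2*x) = (x - 3)*(x + 1)*(x^2 - 2*x) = x*(x - 3)*(x + 1)*(x - 2)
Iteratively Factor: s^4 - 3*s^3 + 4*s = (s)*(s^3 - 3*s^2 + 4) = s*(s - 2)*(s^2 - s - 2) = s*(s - 2)*(s + 1)*(s - 2)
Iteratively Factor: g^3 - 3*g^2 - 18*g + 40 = (g - 5)*(g^2 + 2*g - 8) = (g - 5)*(g - 2)*(g + 4)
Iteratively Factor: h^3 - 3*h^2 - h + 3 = (h - 3)*(h^2 - 1) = (h - 3)*(h - 1)*(h + 1)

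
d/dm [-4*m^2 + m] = 1 - 8*m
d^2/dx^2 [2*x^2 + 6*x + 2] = 4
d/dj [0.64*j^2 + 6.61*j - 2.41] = 1.28*j + 6.61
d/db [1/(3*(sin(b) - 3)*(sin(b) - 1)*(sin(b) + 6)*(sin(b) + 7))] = (-4*sin(b)^3 - 27*sin(b)^2 + 14*sin(b) + 129)*cos(b)/(3*(sin(b) - 3)^2*(sin(b) - 1)^2*(sin(b) + 6)^2*(sin(b) + 7)^2)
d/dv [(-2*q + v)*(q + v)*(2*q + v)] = -4*q^2 + 2*q*v + 3*v^2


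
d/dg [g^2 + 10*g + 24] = 2*g + 10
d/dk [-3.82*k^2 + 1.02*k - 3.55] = 1.02 - 7.64*k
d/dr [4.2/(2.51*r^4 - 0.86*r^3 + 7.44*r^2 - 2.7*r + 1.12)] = (-42.168*r^3 + 10.836*r^2 - 62.496*r + 11.34)/(2.51*r^4 - 0.86*r^3 + 7.44*r^2 - 2.7*r + 1.12)^2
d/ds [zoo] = 0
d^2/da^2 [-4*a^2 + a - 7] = -8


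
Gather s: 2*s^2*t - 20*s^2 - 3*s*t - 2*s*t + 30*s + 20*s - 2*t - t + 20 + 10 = s^2*(2*t - 20) + s*(50 - 5*t) - 3*t + 30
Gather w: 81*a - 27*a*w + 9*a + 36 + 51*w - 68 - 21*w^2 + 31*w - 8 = 90*a - 21*w^2 + w*(82 - 27*a) - 40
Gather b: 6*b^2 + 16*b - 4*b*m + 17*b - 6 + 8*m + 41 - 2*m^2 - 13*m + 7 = 6*b^2 + b*(33 - 4*m) - 2*m^2 - 5*m + 42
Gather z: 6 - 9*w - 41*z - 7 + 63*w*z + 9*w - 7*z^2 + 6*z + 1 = -7*z^2 + z*(63*w - 35)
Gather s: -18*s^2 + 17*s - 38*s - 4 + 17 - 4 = -18*s^2 - 21*s + 9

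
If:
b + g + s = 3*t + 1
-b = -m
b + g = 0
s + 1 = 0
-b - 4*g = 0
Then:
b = 0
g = 0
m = 0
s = -1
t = -2/3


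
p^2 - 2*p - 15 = (p - 5)*(p + 3)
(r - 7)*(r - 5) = r^2 - 12*r + 35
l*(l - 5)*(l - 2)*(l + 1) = l^4 - 6*l^3 + 3*l^2 + 10*l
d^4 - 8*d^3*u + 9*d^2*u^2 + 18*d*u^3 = d*(d - 6*u)*(d - 3*u)*(d + u)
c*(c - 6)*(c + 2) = c^3 - 4*c^2 - 12*c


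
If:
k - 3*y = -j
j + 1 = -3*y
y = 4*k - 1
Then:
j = -14/23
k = 5/23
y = -3/23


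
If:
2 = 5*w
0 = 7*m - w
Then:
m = 2/35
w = 2/5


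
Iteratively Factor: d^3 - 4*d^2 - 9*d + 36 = (d - 3)*(d^2 - d - 12) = (d - 3)*(d + 3)*(d - 4)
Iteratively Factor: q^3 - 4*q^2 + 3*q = (q - 1)*(q^2 - 3*q) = (q - 3)*(q - 1)*(q)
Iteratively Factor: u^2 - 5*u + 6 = (u - 2)*(u - 3)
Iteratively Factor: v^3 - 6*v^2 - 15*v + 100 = (v - 5)*(v^2 - v - 20) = (v - 5)^2*(v + 4)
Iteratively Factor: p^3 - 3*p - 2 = (p + 1)*(p^2 - p - 2) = (p - 2)*(p + 1)*(p + 1)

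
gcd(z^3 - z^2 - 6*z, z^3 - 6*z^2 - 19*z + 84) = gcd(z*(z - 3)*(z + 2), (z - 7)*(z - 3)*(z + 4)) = z - 3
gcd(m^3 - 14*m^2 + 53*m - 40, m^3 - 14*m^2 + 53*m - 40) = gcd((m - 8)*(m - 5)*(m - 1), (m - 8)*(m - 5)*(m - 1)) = m^3 - 14*m^2 + 53*m - 40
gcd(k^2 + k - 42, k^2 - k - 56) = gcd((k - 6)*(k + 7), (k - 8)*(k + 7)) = k + 7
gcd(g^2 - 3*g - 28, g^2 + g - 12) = g + 4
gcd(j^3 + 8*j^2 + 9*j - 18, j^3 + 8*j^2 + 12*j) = j + 6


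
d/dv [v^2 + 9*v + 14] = 2*v + 9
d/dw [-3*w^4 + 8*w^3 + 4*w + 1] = -12*w^3 + 24*w^2 + 4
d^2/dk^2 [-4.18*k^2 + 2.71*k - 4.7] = -8.36000000000000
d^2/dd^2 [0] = 0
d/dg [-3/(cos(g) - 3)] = -3*sin(g)/(cos(g) - 3)^2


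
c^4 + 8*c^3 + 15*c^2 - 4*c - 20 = (c - 1)*(c + 2)^2*(c + 5)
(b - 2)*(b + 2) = b^2 - 4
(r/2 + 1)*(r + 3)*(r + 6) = r^3/2 + 11*r^2/2 + 18*r + 18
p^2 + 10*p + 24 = (p + 4)*(p + 6)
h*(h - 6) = h^2 - 6*h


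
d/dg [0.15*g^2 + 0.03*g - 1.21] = 0.3*g + 0.03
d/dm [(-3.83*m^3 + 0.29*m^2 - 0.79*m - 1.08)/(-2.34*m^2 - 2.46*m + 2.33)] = (8.9622*m^4 + 18.8436*m^3 - 29.3337*m^2 - 3.703*m - 4.4975)/(5.4756*m^4 + 11.5128*m^3 - 4.8528*m^2 - 11.4636*m + 5.4289)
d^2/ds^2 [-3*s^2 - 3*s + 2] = -6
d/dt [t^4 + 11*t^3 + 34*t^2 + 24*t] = 4*t^3 + 33*t^2 + 68*t + 24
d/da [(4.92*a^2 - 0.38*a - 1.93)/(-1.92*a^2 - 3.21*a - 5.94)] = (-16.5228*a^2 - 65.8608*a - 3.9381)/(3.6864*a^4 + 12.3264*a^3 + 33.1137*a^2 + 38.1348*a + 35.2836)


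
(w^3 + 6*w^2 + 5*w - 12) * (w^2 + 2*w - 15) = w^5 + 8*w^4 + 2*w^3 - 92*w^2 - 99*w + 180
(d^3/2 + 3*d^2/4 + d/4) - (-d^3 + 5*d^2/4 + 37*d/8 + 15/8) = 3*d^3/2 - d^2/2 - 35*d/8 - 15/8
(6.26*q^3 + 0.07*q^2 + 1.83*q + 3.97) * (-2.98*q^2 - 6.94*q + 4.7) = -18.6548*q^5 - 43.653*q^4 + 23.4828*q^3 - 24.2018*q^2 - 18.9508*q + 18.659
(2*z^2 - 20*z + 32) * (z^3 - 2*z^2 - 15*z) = 2*z^5 - 24*z^4 + 42*z^3 + 236*z^2 - 480*z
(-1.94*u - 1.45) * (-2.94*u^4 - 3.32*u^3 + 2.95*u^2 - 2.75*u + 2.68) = 5.7036*u^5 + 10.7038*u^4 - 0.909*u^3 + 1.0575*u^2 - 1.2117*u - 3.886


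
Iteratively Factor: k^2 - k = (k)*(k - 1)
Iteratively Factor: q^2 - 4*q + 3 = (q - 1)*(q - 3)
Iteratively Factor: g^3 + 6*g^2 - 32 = (g - 2)*(g^2 + 8*g + 16) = (g - 2)*(g + 4)*(g + 4)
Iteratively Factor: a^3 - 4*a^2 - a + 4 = (a + 1)*(a^2 - 5*a + 4) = (a - 1)*(a + 1)*(a - 4)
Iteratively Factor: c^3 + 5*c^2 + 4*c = (c + 1)*(c^2 + 4*c) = c*(c + 1)*(c + 4)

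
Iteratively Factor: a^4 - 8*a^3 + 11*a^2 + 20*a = (a)*(a^3 - 8*a^2 + 11*a + 20) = a*(a - 5)*(a^2 - 3*a - 4) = a*(a - 5)*(a + 1)*(a - 4)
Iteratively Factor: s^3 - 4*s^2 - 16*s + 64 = (s - 4)*(s^2 - 16) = (s - 4)^2*(s + 4)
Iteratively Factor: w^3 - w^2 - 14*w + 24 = (w + 4)*(w^2 - 5*w + 6) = (w - 2)*(w + 4)*(w - 3)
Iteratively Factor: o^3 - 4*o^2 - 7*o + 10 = (o - 5)*(o^2 + o - 2) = (o - 5)*(o - 1)*(o + 2)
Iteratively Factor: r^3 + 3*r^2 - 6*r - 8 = (r + 4)*(r^2 - r - 2) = (r + 1)*(r + 4)*(r - 2)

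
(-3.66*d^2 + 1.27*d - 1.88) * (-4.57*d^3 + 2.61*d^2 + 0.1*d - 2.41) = 16.7262*d^5 - 15.3565*d^4 + 11.5403*d^3 + 4.0408*d^2 - 3.2487*d + 4.5308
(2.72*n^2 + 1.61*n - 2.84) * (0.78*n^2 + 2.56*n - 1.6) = 2.1216*n^4 + 8.219*n^3 - 2.4456*n^2 - 9.8464*n + 4.544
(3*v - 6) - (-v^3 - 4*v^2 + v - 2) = v^3 + 4*v^2 + 2*v - 4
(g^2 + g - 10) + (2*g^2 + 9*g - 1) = 3*g^2 + 10*g - 11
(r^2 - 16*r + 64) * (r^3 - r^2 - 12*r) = r^5 - 17*r^4 + 68*r^3 + 128*r^2 - 768*r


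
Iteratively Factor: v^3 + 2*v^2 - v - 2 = (v - 1)*(v^2 + 3*v + 2) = (v - 1)*(v + 2)*(v + 1)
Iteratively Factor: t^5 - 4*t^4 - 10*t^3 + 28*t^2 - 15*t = (t)*(t^4 - 4*t^3 - 10*t^2 + 28*t - 15) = t*(t - 5)*(t^3 + t^2 - 5*t + 3) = t*(t - 5)*(t - 1)*(t^2 + 2*t - 3) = t*(t - 5)*(t - 1)^2*(t + 3)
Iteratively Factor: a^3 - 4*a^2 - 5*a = (a - 5)*(a^2 + a) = a*(a - 5)*(a + 1)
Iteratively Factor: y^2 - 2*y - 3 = (y + 1)*(y - 3)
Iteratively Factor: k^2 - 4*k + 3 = (k - 3)*(k - 1)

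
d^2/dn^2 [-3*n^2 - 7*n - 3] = -6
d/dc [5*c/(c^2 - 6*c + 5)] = 5*(5 - c^2)/(c^4 - 12*c^3 + 46*c^2 - 60*c + 25)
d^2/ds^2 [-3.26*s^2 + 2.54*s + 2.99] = -6.52000000000000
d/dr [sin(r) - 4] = cos(r)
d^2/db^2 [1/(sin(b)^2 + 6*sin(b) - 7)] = -(4*sin(b)^3 + 22*sin(b)^2 + 80*sin(b) + 86)/((sin(b) - 1)^2*(sin(b) + 7)^3)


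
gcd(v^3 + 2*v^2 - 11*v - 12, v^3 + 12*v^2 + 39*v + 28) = v^2 + 5*v + 4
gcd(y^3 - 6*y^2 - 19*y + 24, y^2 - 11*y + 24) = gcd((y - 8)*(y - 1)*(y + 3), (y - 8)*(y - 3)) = y - 8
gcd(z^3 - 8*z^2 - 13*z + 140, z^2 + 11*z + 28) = z + 4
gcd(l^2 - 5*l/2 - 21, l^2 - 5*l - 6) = l - 6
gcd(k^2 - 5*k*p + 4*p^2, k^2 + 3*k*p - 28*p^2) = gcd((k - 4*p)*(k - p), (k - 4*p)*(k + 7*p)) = -k + 4*p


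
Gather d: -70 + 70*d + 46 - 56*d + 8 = 14*d - 16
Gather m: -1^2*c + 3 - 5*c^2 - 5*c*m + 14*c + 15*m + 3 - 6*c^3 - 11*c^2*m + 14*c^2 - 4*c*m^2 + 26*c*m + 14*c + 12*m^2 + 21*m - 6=-6*c^3 + 9*c^2 + 27*c + m^2*(12 - 4*c) + m*(-11*c^2 + 21*c + 36)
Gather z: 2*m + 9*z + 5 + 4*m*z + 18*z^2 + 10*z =2*m + 18*z^2 + z*(4*m + 19) + 5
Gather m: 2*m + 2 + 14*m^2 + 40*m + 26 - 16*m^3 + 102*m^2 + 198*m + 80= -16*m^3 + 116*m^2 + 240*m + 108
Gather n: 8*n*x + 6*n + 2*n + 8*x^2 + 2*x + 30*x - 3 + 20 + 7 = n*(8*x + 8) + 8*x^2 + 32*x + 24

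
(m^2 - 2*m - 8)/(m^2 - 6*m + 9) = (m^2 - 2*m - 8)/(m^2 - 6*m + 9)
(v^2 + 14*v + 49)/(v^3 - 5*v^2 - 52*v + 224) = (v + 7)/(v^2 - 12*v + 32)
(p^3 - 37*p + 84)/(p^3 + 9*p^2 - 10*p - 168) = (p - 3)/(p + 6)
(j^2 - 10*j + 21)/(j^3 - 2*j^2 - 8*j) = (-j^2 + 10*j - 21)/(j*(-j^2 + 2*j + 8))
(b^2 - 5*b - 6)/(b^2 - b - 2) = (b - 6)/(b - 2)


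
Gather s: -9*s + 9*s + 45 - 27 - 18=0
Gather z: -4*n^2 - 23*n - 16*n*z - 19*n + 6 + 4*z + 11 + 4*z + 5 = -4*n^2 - 42*n + z*(8 - 16*n) + 22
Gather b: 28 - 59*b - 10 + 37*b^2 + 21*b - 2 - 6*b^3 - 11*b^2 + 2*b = -6*b^3 + 26*b^2 - 36*b + 16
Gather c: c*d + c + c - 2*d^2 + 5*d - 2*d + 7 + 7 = c*(d + 2) - 2*d^2 + 3*d + 14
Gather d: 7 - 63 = -56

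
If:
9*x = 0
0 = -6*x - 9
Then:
No Solution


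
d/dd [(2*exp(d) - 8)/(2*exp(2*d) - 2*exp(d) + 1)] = (-4*exp(2*d) + 32*exp(d) - 14)*exp(d)/(4*exp(4*d) - 8*exp(3*d) + 8*exp(2*d) - 4*exp(d) + 1)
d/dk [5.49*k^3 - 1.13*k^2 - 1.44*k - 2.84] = 16.47*k^2 - 2.26*k - 1.44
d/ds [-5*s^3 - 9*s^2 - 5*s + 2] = -15*s^2 - 18*s - 5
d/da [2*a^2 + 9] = 4*a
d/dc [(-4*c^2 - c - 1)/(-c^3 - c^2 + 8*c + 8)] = 2*c*(-2*c^3 - c^2 - 18*c - 33)/(c^6 + 2*c^5 - 15*c^4 - 32*c^3 + 48*c^2 + 128*c + 64)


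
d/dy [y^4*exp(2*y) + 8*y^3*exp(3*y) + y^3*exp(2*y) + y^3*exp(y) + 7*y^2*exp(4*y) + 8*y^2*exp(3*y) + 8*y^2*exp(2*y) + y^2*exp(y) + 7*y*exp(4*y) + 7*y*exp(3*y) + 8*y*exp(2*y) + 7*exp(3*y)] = (2*y^4*exp(y) + 24*y^3*exp(2*y) + 6*y^3*exp(y) + y^3 + 28*y^2*exp(3*y) + 48*y^2*exp(2*y) + 19*y^2*exp(y) + 4*y^2 + 42*y*exp(3*y) + 37*y*exp(2*y) + 32*y*exp(y) + 2*y + 7*exp(3*y) + 28*exp(2*y) + 8*exp(y))*exp(y)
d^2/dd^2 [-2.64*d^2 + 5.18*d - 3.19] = -5.28000000000000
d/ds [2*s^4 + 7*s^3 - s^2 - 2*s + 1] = 8*s^3 + 21*s^2 - 2*s - 2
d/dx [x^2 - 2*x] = 2*x - 2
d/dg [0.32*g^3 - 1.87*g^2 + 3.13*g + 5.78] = 0.96*g^2 - 3.74*g + 3.13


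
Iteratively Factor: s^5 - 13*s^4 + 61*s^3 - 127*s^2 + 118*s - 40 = (s - 4)*(s^4 - 9*s^3 + 25*s^2 - 27*s + 10) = (s - 4)*(s - 2)*(s^3 - 7*s^2 + 11*s - 5) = (s - 5)*(s - 4)*(s - 2)*(s^2 - 2*s + 1) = (s - 5)*(s - 4)*(s - 2)*(s - 1)*(s - 1)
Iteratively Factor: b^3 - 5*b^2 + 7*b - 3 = (b - 1)*(b^2 - 4*b + 3) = (b - 1)^2*(b - 3)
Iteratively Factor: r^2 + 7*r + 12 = (r + 4)*(r + 3)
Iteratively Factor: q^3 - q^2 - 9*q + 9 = (q - 1)*(q^2 - 9) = (q - 3)*(q - 1)*(q + 3)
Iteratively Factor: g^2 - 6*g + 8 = (g - 2)*(g - 4)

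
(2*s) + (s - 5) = 3*s - 5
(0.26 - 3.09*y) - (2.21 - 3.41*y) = 0.32*y - 1.95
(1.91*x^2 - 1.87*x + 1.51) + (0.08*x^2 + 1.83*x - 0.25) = 1.99*x^2 - 0.04*x + 1.26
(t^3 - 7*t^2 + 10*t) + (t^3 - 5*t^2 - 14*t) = 2*t^3 - 12*t^2 - 4*t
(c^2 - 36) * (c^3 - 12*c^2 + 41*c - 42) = c^5 - 12*c^4 + 5*c^3 + 390*c^2 - 1476*c + 1512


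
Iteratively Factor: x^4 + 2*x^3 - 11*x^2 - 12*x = (x + 1)*(x^3 + x^2 - 12*x) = (x + 1)*(x + 4)*(x^2 - 3*x) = (x - 3)*(x + 1)*(x + 4)*(x)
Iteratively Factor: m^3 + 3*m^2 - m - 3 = (m + 1)*(m^2 + 2*m - 3) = (m - 1)*(m + 1)*(m + 3)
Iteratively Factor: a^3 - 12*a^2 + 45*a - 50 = (a - 2)*(a^2 - 10*a + 25) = (a - 5)*(a - 2)*(a - 5)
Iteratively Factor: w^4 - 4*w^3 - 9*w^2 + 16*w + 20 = (w - 2)*(w^3 - 2*w^2 - 13*w - 10) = (w - 5)*(w - 2)*(w^2 + 3*w + 2) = (w - 5)*(w - 2)*(w + 1)*(w + 2)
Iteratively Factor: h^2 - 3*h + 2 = (h - 2)*(h - 1)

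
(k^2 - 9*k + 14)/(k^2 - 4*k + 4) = (k - 7)/(k - 2)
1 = 1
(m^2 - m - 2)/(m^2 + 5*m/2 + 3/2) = 2*(m - 2)/(2*m + 3)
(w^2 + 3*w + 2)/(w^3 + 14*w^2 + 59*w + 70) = (w + 1)/(w^2 + 12*w + 35)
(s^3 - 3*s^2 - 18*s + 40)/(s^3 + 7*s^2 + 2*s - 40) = (s - 5)/(s + 5)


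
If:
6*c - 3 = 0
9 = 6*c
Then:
No Solution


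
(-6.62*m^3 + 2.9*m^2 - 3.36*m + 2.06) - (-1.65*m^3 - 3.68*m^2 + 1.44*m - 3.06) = -4.97*m^3 + 6.58*m^2 - 4.8*m + 5.12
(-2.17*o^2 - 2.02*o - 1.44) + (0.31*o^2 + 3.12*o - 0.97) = -1.86*o^2 + 1.1*o - 2.41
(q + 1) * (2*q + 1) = 2*q^2 + 3*q + 1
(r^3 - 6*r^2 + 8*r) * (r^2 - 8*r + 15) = r^5 - 14*r^4 + 71*r^3 - 154*r^2 + 120*r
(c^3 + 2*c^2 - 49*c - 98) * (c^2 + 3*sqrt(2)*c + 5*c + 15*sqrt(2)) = c^5 + 3*sqrt(2)*c^4 + 7*c^4 - 39*c^3 + 21*sqrt(2)*c^3 - 343*c^2 - 117*sqrt(2)*c^2 - 1029*sqrt(2)*c - 490*c - 1470*sqrt(2)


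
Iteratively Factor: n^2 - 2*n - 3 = (n - 3)*(n + 1)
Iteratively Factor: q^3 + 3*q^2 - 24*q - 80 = (q + 4)*(q^2 - q - 20) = (q + 4)^2*(q - 5)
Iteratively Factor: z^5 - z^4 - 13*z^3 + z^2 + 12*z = (z + 1)*(z^4 - 2*z^3 - 11*z^2 + 12*z) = (z + 1)*(z + 3)*(z^3 - 5*z^2 + 4*z) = (z - 1)*(z + 1)*(z + 3)*(z^2 - 4*z) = z*(z - 1)*(z + 1)*(z + 3)*(z - 4)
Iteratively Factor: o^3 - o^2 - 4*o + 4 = (o + 2)*(o^2 - 3*o + 2) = (o - 2)*(o + 2)*(o - 1)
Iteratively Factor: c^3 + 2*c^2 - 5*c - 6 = (c - 2)*(c^2 + 4*c + 3) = (c - 2)*(c + 1)*(c + 3)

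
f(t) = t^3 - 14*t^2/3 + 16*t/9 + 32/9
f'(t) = 3*t^2 - 28*t/3 + 16/9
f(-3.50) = -102.71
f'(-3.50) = 71.19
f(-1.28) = -8.46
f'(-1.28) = 18.64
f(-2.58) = -49.27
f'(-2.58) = 45.83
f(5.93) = 58.52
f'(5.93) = 51.93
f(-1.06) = -4.76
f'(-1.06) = 15.04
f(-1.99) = -26.34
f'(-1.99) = 32.23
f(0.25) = 3.72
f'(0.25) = -0.37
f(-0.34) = 2.37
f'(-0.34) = 5.30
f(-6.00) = -391.11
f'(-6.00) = 165.78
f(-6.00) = -391.11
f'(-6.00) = 165.78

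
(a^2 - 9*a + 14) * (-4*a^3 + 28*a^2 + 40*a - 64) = -4*a^5 + 64*a^4 - 268*a^3 - 32*a^2 + 1136*a - 896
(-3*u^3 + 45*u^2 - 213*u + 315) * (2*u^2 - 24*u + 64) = -6*u^5 + 162*u^4 - 1698*u^3 + 8622*u^2 - 21192*u + 20160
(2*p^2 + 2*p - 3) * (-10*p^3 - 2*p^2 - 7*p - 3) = -20*p^5 - 24*p^4 + 12*p^3 - 14*p^2 + 15*p + 9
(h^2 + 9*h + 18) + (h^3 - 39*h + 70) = h^3 + h^2 - 30*h + 88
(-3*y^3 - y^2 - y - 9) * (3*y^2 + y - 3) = -9*y^5 - 6*y^4 + 5*y^3 - 25*y^2 - 6*y + 27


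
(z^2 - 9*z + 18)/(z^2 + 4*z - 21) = (z - 6)/(z + 7)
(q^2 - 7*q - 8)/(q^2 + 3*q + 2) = (q - 8)/(q + 2)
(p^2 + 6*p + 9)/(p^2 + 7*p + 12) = (p + 3)/(p + 4)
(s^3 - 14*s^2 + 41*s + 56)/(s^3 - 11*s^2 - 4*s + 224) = (s + 1)/(s + 4)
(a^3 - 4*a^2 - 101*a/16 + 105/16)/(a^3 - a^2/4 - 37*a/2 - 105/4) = (a - 3/4)/(a + 3)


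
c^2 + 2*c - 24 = (c - 4)*(c + 6)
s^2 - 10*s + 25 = (s - 5)^2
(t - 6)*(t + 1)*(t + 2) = t^3 - 3*t^2 - 16*t - 12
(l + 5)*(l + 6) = l^2 + 11*l + 30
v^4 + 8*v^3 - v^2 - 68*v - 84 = (v - 3)*(v + 2)^2*(v + 7)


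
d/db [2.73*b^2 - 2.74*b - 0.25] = 5.46*b - 2.74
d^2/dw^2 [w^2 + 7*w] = 2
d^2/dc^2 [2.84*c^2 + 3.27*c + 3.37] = 5.68000000000000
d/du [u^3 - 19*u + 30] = 3*u^2 - 19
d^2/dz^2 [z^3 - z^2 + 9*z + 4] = 6*z - 2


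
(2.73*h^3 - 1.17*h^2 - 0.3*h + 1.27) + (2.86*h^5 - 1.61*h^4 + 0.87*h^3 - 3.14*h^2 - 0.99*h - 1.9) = 2.86*h^5 - 1.61*h^4 + 3.6*h^3 - 4.31*h^2 - 1.29*h - 0.63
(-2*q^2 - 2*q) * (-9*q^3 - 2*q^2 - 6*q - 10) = 18*q^5 + 22*q^4 + 16*q^3 + 32*q^2 + 20*q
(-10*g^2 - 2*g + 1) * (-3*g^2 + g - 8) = 30*g^4 - 4*g^3 + 75*g^2 + 17*g - 8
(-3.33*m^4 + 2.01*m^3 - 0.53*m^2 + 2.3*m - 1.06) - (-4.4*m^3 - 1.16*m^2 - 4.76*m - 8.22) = -3.33*m^4 + 6.41*m^3 + 0.63*m^2 + 7.06*m + 7.16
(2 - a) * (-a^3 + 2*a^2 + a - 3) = a^4 - 4*a^3 + 3*a^2 + 5*a - 6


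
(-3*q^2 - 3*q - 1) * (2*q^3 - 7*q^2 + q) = -6*q^5 + 15*q^4 + 16*q^3 + 4*q^2 - q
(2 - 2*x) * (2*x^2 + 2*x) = -4*x^3 + 4*x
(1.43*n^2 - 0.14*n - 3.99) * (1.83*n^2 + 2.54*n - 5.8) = 2.6169*n^4 + 3.376*n^3 - 15.9513*n^2 - 9.3226*n + 23.142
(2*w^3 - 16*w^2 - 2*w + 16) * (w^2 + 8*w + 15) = 2*w^5 - 100*w^3 - 240*w^2 + 98*w + 240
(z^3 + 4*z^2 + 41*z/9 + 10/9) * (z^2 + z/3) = z^5 + 13*z^4/3 + 53*z^3/9 + 71*z^2/27 + 10*z/27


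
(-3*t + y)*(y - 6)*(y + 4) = -3*t*y^2 + 6*t*y + 72*t + y^3 - 2*y^2 - 24*y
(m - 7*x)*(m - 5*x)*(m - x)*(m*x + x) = m^4*x - 13*m^3*x^2 + m^3*x + 47*m^2*x^3 - 13*m^2*x^2 - 35*m*x^4 + 47*m*x^3 - 35*x^4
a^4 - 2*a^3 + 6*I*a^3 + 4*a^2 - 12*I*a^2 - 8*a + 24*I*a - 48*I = (a - 2)*(a - 2*I)*(a + 2*I)*(a + 6*I)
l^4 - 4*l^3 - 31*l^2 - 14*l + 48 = (l - 8)*(l - 1)*(l + 2)*(l + 3)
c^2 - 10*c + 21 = (c - 7)*(c - 3)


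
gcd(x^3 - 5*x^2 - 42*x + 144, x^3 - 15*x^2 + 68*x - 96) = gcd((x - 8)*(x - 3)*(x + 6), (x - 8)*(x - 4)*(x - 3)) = x^2 - 11*x + 24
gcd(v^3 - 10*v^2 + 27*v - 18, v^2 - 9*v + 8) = v - 1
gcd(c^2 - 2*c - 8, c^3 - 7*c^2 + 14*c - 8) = c - 4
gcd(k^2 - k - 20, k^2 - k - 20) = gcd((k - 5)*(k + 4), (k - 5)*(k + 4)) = k^2 - k - 20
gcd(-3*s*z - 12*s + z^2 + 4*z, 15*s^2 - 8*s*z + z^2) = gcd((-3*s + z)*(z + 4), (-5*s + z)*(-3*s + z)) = -3*s + z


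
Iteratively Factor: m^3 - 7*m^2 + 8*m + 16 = (m - 4)*(m^2 - 3*m - 4) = (m - 4)^2*(m + 1)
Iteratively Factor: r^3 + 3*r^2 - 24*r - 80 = (r - 5)*(r^2 + 8*r + 16) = (r - 5)*(r + 4)*(r + 4)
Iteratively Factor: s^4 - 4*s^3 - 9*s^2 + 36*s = (s + 3)*(s^3 - 7*s^2 + 12*s) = (s - 4)*(s + 3)*(s^2 - 3*s) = s*(s - 4)*(s + 3)*(s - 3)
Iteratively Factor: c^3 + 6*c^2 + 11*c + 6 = (c + 2)*(c^2 + 4*c + 3) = (c + 1)*(c + 2)*(c + 3)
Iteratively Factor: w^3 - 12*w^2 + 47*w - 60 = (w - 4)*(w^2 - 8*w + 15) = (w - 5)*(w - 4)*(w - 3)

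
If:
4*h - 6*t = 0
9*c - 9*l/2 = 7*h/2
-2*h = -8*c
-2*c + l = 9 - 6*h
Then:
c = 81/188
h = 81/47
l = -45/94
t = 54/47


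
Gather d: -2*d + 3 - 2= 1 - 2*d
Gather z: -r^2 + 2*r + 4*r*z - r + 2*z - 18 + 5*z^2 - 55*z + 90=-r^2 + r + 5*z^2 + z*(4*r - 53) + 72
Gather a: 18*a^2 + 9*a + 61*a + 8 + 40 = 18*a^2 + 70*a + 48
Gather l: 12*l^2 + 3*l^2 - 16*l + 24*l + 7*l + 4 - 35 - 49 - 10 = 15*l^2 + 15*l - 90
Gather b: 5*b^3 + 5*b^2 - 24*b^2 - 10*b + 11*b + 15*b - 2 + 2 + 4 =5*b^3 - 19*b^2 + 16*b + 4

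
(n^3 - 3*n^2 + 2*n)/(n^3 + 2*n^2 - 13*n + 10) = n/(n + 5)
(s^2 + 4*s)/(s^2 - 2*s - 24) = s/(s - 6)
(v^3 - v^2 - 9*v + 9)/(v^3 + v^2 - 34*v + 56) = (v^3 - v^2 - 9*v + 9)/(v^3 + v^2 - 34*v + 56)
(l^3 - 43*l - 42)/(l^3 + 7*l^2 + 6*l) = (l - 7)/l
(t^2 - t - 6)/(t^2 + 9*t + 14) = (t - 3)/(t + 7)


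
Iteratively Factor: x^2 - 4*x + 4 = (x - 2)*(x - 2)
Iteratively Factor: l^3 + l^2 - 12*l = (l + 4)*(l^2 - 3*l) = (l - 3)*(l + 4)*(l)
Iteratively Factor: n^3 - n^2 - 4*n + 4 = (n - 1)*(n^2 - 4) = (n - 1)*(n + 2)*(n - 2)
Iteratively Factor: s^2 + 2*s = (s + 2)*(s)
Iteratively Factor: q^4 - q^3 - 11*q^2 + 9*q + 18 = (q + 3)*(q^3 - 4*q^2 + q + 6) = (q - 3)*(q + 3)*(q^2 - q - 2) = (q - 3)*(q - 2)*(q + 3)*(q + 1)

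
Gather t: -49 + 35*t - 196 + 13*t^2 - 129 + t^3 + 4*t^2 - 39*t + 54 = t^3 + 17*t^2 - 4*t - 320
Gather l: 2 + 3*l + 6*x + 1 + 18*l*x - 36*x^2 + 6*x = l*(18*x + 3) - 36*x^2 + 12*x + 3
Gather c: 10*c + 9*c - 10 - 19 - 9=19*c - 38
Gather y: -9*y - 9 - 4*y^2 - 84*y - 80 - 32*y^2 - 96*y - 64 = -36*y^2 - 189*y - 153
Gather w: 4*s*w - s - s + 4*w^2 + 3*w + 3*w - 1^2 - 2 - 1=-2*s + 4*w^2 + w*(4*s + 6) - 4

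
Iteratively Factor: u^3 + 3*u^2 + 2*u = (u)*(u^2 + 3*u + 2) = u*(u + 2)*(u + 1)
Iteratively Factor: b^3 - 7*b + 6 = (b - 2)*(b^2 + 2*b - 3) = (b - 2)*(b + 3)*(b - 1)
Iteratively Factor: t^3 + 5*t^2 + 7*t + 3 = (t + 1)*(t^2 + 4*t + 3) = (t + 1)^2*(t + 3)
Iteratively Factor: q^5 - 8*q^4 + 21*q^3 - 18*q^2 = (q)*(q^4 - 8*q^3 + 21*q^2 - 18*q) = q^2*(q^3 - 8*q^2 + 21*q - 18) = q^2*(q - 3)*(q^2 - 5*q + 6) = q^2*(q - 3)*(q - 2)*(q - 3)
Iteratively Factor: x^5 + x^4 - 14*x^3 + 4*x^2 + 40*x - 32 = (x - 2)*(x^4 + 3*x^3 - 8*x^2 - 12*x + 16) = (x - 2)*(x + 4)*(x^3 - x^2 - 4*x + 4) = (x - 2)^2*(x + 4)*(x^2 + x - 2) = (x - 2)^2*(x - 1)*(x + 4)*(x + 2)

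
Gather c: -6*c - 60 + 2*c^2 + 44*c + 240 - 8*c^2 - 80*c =-6*c^2 - 42*c + 180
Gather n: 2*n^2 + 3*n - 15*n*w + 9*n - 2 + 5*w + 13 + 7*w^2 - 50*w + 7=2*n^2 + n*(12 - 15*w) + 7*w^2 - 45*w + 18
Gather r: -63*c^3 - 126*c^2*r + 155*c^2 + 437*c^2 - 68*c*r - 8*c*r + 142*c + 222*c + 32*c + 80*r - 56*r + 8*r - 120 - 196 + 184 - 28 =-63*c^3 + 592*c^2 + 396*c + r*(-126*c^2 - 76*c + 32) - 160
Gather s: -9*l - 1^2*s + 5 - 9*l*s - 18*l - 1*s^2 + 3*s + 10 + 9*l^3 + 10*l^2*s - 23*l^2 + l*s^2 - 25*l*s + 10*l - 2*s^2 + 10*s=9*l^3 - 23*l^2 - 17*l + s^2*(l - 3) + s*(10*l^2 - 34*l + 12) + 15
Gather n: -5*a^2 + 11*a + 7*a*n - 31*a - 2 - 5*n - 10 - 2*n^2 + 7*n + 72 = -5*a^2 - 20*a - 2*n^2 + n*(7*a + 2) + 60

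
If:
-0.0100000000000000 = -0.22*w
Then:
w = 0.05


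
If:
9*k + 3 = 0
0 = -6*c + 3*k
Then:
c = -1/6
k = -1/3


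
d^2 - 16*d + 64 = (d - 8)^2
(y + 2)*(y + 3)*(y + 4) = y^3 + 9*y^2 + 26*y + 24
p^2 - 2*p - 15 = (p - 5)*(p + 3)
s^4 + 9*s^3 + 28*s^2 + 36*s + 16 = (s + 1)*(s + 2)^2*(s + 4)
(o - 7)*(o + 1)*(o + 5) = o^3 - o^2 - 37*o - 35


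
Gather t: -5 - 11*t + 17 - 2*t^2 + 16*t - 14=-2*t^2 + 5*t - 2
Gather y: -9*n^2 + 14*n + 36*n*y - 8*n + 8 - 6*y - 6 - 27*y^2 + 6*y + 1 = -9*n^2 + 36*n*y + 6*n - 27*y^2 + 3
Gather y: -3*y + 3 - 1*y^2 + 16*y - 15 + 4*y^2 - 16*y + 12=3*y^2 - 3*y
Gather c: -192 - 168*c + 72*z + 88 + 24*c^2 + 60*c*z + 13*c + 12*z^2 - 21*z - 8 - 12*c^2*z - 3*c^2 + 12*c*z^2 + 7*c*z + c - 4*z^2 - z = c^2*(21 - 12*z) + c*(12*z^2 + 67*z - 154) + 8*z^2 + 50*z - 112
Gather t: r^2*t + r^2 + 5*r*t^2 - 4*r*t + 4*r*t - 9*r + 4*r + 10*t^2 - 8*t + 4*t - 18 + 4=r^2 - 5*r + t^2*(5*r + 10) + t*(r^2 - 4) - 14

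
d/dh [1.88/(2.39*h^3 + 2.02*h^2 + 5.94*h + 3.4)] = (-13.4796*h^2 - 7.5952*h - 11.1672)/(2.39*h^3 + 2.02*h^2 + 5.94*h + 3.4)^2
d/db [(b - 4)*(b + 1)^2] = (b + 1)*(3*b - 7)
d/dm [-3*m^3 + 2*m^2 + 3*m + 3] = -9*m^2 + 4*m + 3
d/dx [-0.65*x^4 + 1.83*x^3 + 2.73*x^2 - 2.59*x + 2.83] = -2.6*x^3 + 5.49*x^2 + 5.46*x - 2.59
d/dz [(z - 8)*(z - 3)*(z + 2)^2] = 4*z^3 - 21*z^2 - 32*z + 52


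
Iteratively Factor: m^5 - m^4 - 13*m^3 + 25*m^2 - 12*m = (m - 3)*(m^4 + 2*m^3 - 7*m^2 + 4*m) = m*(m - 3)*(m^3 + 2*m^2 - 7*m + 4) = m*(m - 3)*(m - 1)*(m^2 + 3*m - 4) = m*(m - 3)*(m - 1)*(m + 4)*(m - 1)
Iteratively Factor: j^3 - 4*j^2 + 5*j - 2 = (j - 1)*(j^2 - 3*j + 2) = (j - 2)*(j - 1)*(j - 1)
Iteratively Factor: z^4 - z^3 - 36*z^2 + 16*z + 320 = (z + 4)*(z^3 - 5*z^2 - 16*z + 80) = (z - 4)*(z + 4)*(z^2 - z - 20) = (z - 5)*(z - 4)*(z + 4)*(z + 4)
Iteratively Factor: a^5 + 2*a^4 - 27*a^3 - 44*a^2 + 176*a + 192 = (a - 4)*(a^4 + 6*a^3 - 3*a^2 - 56*a - 48) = (a - 4)*(a + 1)*(a^3 + 5*a^2 - 8*a - 48) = (a - 4)*(a + 1)*(a + 4)*(a^2 + a - 12) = (a - 4)*(a - 3)*(a + 1)*(a + 4)*(a + 4)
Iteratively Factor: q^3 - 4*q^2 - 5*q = (q + 1)*(q^2 - 5*q) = (q - 5)*(q + 1)*(q)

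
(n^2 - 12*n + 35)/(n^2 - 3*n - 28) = (n - 5)/(n + 4)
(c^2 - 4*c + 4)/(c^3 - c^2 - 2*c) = (c - 2)/(c*(c + 1))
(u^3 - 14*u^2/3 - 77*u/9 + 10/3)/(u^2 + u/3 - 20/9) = (3*u^2 - 19*u + 6)/(3*u - 4)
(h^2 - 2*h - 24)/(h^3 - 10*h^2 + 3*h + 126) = (h + 4)/(h^2 - 4*h - 21)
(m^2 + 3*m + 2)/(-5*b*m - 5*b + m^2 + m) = (-m - 2)/(5*b - m)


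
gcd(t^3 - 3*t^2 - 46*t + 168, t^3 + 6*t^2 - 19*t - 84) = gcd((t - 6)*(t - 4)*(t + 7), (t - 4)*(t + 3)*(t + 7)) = t^2 + 3*t - 28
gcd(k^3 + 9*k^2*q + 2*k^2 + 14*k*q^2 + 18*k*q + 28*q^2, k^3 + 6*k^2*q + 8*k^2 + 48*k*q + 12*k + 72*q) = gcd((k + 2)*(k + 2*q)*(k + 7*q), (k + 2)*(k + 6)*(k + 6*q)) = k + 2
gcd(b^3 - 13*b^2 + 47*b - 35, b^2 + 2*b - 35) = b - 5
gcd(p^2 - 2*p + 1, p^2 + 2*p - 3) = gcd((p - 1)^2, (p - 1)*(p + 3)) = p - 1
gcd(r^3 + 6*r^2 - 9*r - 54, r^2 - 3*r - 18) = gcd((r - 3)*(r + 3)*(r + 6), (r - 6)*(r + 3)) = r + 3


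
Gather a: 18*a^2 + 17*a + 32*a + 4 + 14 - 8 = 18*a^2 + 49*a + 10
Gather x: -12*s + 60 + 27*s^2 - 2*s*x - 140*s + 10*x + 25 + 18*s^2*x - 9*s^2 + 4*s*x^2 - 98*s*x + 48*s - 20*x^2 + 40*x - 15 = 18*s^2 - 104*s + x^2*(4*s - 20) + x*(18*s^2 - 100*s + 50) + 70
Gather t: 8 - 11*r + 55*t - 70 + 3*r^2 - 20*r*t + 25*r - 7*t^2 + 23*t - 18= 3*r^2 + 14*r - 7*t^2 + t*(78 - 20*r) - 80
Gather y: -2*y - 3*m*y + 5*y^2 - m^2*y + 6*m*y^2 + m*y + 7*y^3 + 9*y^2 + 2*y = 7*y^3 + y^2*(6*m + 14) + y*(-m^2 - 2*m)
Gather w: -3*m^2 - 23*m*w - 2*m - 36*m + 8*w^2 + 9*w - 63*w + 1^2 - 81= -3*m^2 - 38*m + 8*w^2 + w*(-23*m - 54) - 80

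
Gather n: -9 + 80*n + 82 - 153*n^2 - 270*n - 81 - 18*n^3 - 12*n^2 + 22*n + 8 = -18*n^3 - 165*n^2 - 168*n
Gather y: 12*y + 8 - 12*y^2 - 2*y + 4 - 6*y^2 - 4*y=-18*y^2 + 6*y + 12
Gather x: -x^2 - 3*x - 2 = -x^2 - 3*x - 2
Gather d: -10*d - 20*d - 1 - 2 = -30*d - 3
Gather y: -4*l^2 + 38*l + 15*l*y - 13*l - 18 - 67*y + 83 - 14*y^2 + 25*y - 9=-4*l^2 + 25*l - 14*y^2 + y*(15*l - 42) + 56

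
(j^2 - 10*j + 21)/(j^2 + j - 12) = (j - 7)/(j + 4)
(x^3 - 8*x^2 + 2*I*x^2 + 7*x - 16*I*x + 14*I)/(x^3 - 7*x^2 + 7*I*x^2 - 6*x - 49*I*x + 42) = (x^2 + x*(-1 + 2*I) - 2*I)/(x^2 + 7*I*x - 6)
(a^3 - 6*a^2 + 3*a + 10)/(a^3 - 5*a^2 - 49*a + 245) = (a^2 - a - 2)/(a^2 - 49)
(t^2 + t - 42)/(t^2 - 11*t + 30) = (t + 7)/(t - 5)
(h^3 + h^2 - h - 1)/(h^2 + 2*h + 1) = h - 1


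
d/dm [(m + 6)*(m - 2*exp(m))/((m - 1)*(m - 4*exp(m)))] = ((m - 1)*(m + 6)*(m - 2*exp(m))*(4*exp(m) - 1) + (m - 1)*(m - 4*exp(m))*(m - (m + 6)*(2*exp(m) - 1) - 2*exp(m)) - (m + 6)*(m - 4*exp(m))*(m - 2*exp(m)))/((m - 1)^2*(m - 4*exp(m))^2)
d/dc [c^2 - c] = 2*c - 1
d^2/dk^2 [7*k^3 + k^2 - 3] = 42*k + 2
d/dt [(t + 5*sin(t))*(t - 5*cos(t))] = 5*sqrt(2)*t*sin(t + pi/4) + 2*t - 25*cos(2*t) - 5*sqrt(2)*cos(t + pi/4)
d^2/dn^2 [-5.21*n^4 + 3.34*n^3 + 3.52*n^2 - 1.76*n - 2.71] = -62.52*n^2 + 20.04*n + 7.04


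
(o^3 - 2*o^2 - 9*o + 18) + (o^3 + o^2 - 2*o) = 2*o^3 - o^2 - 11*o + 18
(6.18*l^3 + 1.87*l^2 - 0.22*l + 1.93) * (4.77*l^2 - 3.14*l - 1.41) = 29.4786*l^5 - 10.4853*l^4 - 15.635*l^3 + 7.2602*l^2 - 5.75*l - 2.7213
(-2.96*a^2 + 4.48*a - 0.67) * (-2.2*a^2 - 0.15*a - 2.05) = 6.512*a^4 - 9.412*a^3 + 6.87*a^2 - 9.0835*a + 1.3735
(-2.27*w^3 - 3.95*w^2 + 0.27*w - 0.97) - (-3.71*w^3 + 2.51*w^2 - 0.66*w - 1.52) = 1.44*w^3 - 6.46*w^2 + 0.93*w + 0.55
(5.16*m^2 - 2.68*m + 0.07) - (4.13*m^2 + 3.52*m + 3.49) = 1.03*m^2 - 6.2*m - 3.42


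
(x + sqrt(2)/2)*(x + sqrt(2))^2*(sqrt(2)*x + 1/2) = sqrt(2)*x^4 + 11*x^3/2 + 21*sqrt(2)*x^2/4 + 4*x + sqrt(2)/2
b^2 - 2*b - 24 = (b - 6)*(b + 4)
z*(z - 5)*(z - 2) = z^3 - 7*z^2 + 10*z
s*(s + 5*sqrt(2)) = s^2 + 5*sqrt(2)*s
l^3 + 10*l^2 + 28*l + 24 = (l + 2)^2*(l + 6)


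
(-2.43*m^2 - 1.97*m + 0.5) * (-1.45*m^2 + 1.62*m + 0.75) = 3.5235*m^4 - 1.0801*m^3 - 5.7389*m^2 - 0.6675*m + 0.375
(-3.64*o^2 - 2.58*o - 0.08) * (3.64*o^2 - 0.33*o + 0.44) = -13.2496*o^4 - 8.19*o^3 - 1.0414*o^2 - 1.1088*o - 0.0352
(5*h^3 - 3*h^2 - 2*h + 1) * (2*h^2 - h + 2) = 10*h^5 - 11*h^4 + 9*h^3 - 2*h^2 - 5*h + 2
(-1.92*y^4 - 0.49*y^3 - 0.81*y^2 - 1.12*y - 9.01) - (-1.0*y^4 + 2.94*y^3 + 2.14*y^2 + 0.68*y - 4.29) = -0.92*y^4 - 3.43*y^3 - 2.95*y^2 - 1.8*y - 4.72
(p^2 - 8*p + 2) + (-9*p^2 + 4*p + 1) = -8*p^2 - 4*p + 3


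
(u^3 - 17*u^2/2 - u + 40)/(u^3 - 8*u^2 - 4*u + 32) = (u - 5/2)/(u - 2)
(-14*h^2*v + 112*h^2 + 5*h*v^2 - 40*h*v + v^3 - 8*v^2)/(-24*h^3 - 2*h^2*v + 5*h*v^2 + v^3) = (7*h*v - 56*h + v^2 - 8*v)/(12*h^2 + 7*h*v + v^2)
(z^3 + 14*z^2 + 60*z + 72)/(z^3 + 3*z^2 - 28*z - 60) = (z + 6)/(z - 5)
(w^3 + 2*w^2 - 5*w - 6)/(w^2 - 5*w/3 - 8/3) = 3*(w^2 + w - 6)/(3*w - 8)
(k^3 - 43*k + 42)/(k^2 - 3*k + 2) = (k^2 + k - 42)/(k - 2)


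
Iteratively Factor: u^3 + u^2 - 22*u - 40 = (u + 2)*(u^2 - u - 20) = (u - 5)*(u + 2)*(u + 4)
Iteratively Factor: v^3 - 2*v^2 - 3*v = (v + 1)*(v^2 - 3*v) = (v - 3)*(v + 1)*(v)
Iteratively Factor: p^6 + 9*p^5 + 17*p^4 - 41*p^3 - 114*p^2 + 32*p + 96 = (p + 4)*(p^5 + 5*p^4 - 3*p^3 - 29*p^2 + 2*p + 24) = (p + 4)^2*(p^4 + p^3 - 7*p^2 - p + 6) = (p - 2)*(p + 4)^2*(p^3 + 3*p^2 - p - 3) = (p - 2)*(p - 1)*(p + 4)^2*(p^2 + 4*p + 3) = (p - 2)*(p - 1)*(p + 3)*(p + 4)^2*(p + 1)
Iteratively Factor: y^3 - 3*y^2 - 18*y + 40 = (y + 4)*(y^2 - 7*y + 10) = (y - 5)*(y + 4)*(y - 2)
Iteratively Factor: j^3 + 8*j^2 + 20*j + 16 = (j + 2)*(j^2 + 6*j + 8) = (j + 2)^2*(j + 4)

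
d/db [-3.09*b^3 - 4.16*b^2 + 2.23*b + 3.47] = -9.27*b^2 - 8.32*b + 2.23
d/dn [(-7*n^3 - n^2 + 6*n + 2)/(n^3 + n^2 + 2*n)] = 2*(-3*n^4 - 20*n^3 - 7*n^2 - 2*n - 2)/(n^2*(n^4 + 2*n^3 + 5*n^2 + 4*n + 4))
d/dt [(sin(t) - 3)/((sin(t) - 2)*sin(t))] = (-cos(t) + 6/tan(t) - 6*cos(t)/sin(t)^2)/(sin(t) - 2)^2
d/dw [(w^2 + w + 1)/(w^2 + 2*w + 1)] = (w - 1)/(w^3 + 3*w^2 + 3*w + 1)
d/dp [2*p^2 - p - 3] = 4*p - 1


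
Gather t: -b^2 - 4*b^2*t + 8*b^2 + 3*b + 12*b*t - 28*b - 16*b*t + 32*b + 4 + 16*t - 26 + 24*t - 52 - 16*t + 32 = 7*b^2 + 7*b + t*(-4*b^2 - 4*b + 24) - 42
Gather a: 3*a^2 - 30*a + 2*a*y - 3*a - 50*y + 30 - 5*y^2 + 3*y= 3*a^2 + a*(2*y - 33) - 5*y^2 - 47*y + 30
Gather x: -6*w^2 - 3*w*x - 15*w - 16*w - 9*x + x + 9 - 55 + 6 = -6*w^2 - 31*w + x*(-3*w - 8) - 40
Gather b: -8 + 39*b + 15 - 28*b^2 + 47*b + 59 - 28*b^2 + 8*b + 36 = -56*b^2 + 94*b + 102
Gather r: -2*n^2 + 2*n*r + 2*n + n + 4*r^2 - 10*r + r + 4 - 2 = -2*n^2 + 3*n + 4*r^2 + r*(2*n - 9) + 2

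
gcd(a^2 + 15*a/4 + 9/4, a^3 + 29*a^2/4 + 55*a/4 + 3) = a + 3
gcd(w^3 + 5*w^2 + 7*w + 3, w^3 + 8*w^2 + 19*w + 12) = w^2 + 4*w + 3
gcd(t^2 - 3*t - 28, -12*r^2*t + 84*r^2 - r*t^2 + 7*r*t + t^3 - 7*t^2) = t - 7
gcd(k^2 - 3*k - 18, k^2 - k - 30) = k - 6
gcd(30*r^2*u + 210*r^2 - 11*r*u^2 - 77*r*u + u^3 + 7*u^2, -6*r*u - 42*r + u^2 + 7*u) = 6*r*u + 42*r - u^2 - 7*u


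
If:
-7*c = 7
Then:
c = -1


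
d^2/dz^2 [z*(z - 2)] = 2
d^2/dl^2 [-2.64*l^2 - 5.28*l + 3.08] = -5.28000000000000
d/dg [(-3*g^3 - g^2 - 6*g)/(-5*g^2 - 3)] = 3*(5*g^4 - g^2 + 2*g + 6)/(25*g^4 + 30*g^2 + 9)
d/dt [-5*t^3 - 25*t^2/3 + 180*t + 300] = -15*t^2 - 50*t/3 + 180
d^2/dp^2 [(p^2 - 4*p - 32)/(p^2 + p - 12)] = -10/(p^3 - 9*p^2 + 27*p - 27)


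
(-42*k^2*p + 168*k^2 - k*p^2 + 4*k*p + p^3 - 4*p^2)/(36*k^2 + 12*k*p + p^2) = (-7*k*p + 28*k + p^2 - 4*p)/(6*k + p)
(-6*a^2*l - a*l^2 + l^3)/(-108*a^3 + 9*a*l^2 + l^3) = l*(2*a + l)/(36*a^2 + 12*a*l + l^2)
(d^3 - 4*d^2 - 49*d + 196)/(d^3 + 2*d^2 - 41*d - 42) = (d^2 - 11*d + 28)/(d^2 - 5*d - 6)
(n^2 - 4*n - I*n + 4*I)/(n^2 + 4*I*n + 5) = (n - 4)/(n + 5*I)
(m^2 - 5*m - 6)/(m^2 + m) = (m - 6)/m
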